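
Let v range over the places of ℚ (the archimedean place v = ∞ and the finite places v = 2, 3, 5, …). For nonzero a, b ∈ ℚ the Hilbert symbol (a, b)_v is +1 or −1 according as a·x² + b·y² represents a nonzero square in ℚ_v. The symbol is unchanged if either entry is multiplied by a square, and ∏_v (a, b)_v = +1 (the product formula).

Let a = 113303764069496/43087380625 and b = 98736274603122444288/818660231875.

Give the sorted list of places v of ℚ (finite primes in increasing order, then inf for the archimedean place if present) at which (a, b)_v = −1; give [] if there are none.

(a, b) ≡ (14, 21318) mod (ℚ^×)²; places V = {2, 3, 5, 7, 11, 13, 17, 19, 23, 29, ∞}.
(a,b)_29: α=2, u≡19; β=0, v≡21 (mod 29); (19|29)=-1, (21|29)=-1; sign (−1)^0·-1^0·-1^2 = +1.
(a,b)_5: α=-4, u≡4; β=-4, v≡3 (mod 5); (4|5)=+1, (3|5)=-1; sign (−1)^0·+1^-4·-1^-4 = +1.
(a,b)_19: α=-4, u≡18; β=-5, v≡11 (mod 19); (18|19)=-1, (11|19)=+1; sign (−1)^0·-1^-5·+1^-4 = -1.
(a,b)_2: α=3, β=11; u≡7, v≡3 (mod 8); ε(u)ε(v)=1·1, αω(v)=3·1, βω(u)=11·0; sum ≡ 0  ⇒  +1.
(a,b)_13: α=2, u≡4; β=2, v≡5 (mod 13); (4|13)=+1, (5|13)=-1; sign (−1)^0·+1^2·-1^2 = +1.
(a,b)_∞: sgn(14)=+, sgn(21318)=+, so +1.
(a,b)_7: α=7, u≡1; β=8, v≡5 (mod 7); (1|7)=+1, (5|7)=-1; sign (−1)^0·+1^8·-1^7 = -1.
(a,b)_3: α=0, u≡2; β=7, v≡2 (mod 3); (2|3)=-1, (2|3)=-1; sign (−1)^0·-1^7·-1^0 = -1.
(a,b)_11: α=2, u≡1; β=3, v≡8 (mod 11); (1|11)=+1, (8|11)=-1; sign (−1)^0·+1^3·-1^2 = +1.
(a,b)_23: α=-2, u≡10; β=-2, v≡20 (mod 23); (10|23)=-1, (20|23)=-1; sign (−1)^0·-1^-2·-1^-2 = +1.
(a,b)_17: α=0, u≡12; β=1, v≡2 (mod 17); (12|17)=-1, (2|17)=+1; sign (−1)^0·-1^1·+1^0 = -1.
(14, 21318 / ℚ) ramifies at {3, 7, 17, 19}: a division algebra.

[3, 7, 17, 19]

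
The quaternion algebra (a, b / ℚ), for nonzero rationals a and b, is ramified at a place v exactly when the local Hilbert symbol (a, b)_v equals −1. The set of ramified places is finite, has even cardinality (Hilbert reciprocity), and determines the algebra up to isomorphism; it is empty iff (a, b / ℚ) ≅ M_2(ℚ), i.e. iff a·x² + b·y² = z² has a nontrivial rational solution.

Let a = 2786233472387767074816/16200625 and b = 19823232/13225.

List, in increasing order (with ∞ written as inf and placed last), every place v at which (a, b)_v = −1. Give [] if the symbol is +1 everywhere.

Mod squares: a ≡ 14586, b ≡ 858. Check v ∈ {∞, 2, 3, 5, 7, 11, 13, 17, 19, 23}.
v=23: a=23^-2·(≡4), b=23^-2·(≡19) mod 23; (4|23)=+1, (19|23)=-1; (−1)^{-2·-2·11}·(+1)^-2·(-1)^-2 = +1.
v=17: a=17^1·(≡4), b=17^0·(≡9) mod 17; (4|17)=+1, (9|17)=+1; (−1)^{1·0·8}·(+1)^0·(+1)^1 = +1.
v=3: a=3^7·(≡2), b=3^1·(≡1) mod 3; (2|3)=-1, (1|3)=+1; (−1)^{7·1·1}·(-1)^1·(+1)^7 = +1.
v=7: a=7^-2·(≡3), b=7^0·(≡1) mod 7; (3|7)=-1, (1|7)=+1; (−1)^{-2·0·3}·(-1)^0·(+1)^-2 = +1.
v=∞: 14586 > 0 and 858 > 0  ⇒  (a,b)_∞ = +1.
v=11: a=11^1·(≡7), b=11^1·(≡5) mod 11; (7|11)=-1, (5|11)=+1; (−1)^{1·1·5}·(-1)^1·(+1)^1 = +1.
v=19: a=19^2·(≡18), b=19^2·(≡2) mod 19; (18|19)=-1, (2|19)=-1; (−1)^{2·2·9}·(-1)^2·(-1)^2 = +1.
v=5: a=5^-4·(≡1), b=5^-2·(≡3) mod 5; (1|5)=+1, (3|5)=-1; (−1)^{-4·-2·2}·(+1)^-2·(-1)^-4 = +1.
v=2: v_2(a)=33, v_2(b)=7; units ≡ 5, 5 (mod 8); ε·ε+αω+βω = 0·0+33·1+7·1 ≡ 0  ⇒  (a,b)_2 = +1.
v=13: a=13^3·(≡4), b=13^1·(≡4) mod 13; (4|13)=+1, (4|13)=+1; (−1)^{3·1·6}·(+1)^1·(+1)^3 = +1.
Ram(a, b) = ∅: the form 14586·x² + 858·y² − z² is isotropic over every ℚ_v, so by Hasse–Minkowski it is isotropic over ℚ.

[]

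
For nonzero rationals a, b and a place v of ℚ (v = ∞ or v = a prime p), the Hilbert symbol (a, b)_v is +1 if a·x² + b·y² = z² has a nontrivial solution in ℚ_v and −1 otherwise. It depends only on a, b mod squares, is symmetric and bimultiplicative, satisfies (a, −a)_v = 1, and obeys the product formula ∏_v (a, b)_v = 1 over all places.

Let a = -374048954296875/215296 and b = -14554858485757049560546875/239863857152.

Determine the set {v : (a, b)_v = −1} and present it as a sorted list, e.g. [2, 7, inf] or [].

(a, b) ≡ (-43, -12155) mod (ℚ^×)²; places V = {2, 3, 5, 11, 13, 17, 29, 43, ∞}.
(a,b)_∞: sgn(-43)=−, sgn(-12155)=−, so -1.
(a,b)_13: α=2, u≡3; β=3, v≡4 (mod 13); (3|13)=+1, (4|13)=+1; sign (−1)^0·+1^3·+1^2 = +1.
(a,b)_2: α=-8, β=-24; u≡5, v≡5 (mod 8); ε(u)ε(v)=0·0, αω(v)=-8·1, βω(u)=-24·1; sum ≡ 0  ⇒  +1.
(a,b)_43: α=1, u≡5; β=2, v≡41 (mod 43); (5|43)=-1, (41|43)=+1; sign (−1)^0·-1^2·+1^1 = +1.
(a,b)_3: α=2, u≡2; β=6, v≡1 (mod 3); (2|3)=-1, (1|3)=+1; sign (−1)^0·-1^6·+1^2 = +1.
(a,b)_17: α=0, u≡2; β=-1, v≡9 (mod 17); (2|17)=+1, (9|17)=+1; sign (−1)^0·+1^-1·+1^0 = +1.
(a,b)_11: α=4, u≡3; β=5, v≡6 (mod 11); (3|11)=+1, (6|11)=-1; sign (−1)^0·+1^5·-1^4 = +1.
(a,b)_29: α=-2, u≡3; β=-2, v≡4 (mod 29); (3|29)=-1, (4|29)=+1; sign (−1)^0·-1^-2·+1^-2 = +1.
(a,b)_5: α=8, u≡2; β=15, v≡4 (mod 5); (2|5)=-1, (4|5)=+1; sign (−1)^0·-1^15·+1^8 = -1.
Ram(-43, -12155) = {5, ∞}; no ℚ_5-point on the conic.

[5, inf]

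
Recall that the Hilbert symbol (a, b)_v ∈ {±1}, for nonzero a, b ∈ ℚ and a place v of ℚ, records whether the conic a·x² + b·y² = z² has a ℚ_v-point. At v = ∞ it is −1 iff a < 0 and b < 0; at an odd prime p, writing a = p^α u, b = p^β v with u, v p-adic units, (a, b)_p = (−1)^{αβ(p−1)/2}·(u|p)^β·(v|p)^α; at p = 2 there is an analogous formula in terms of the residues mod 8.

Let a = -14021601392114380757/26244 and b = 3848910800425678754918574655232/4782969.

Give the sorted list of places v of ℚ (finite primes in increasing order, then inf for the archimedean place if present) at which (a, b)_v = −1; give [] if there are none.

(a, b) ≡ (-5531477, 527) mod (ℚ^×)²; places V = {2, 3, 7, 11, 13, 17, 23, 29, 31, 43, 47, ∞}.
(a,b)_7: α=3, u≡3; β=4, v≡1 (mod 7); (3|7)=-1, (1|7)=+1; sign (−1)^0·-1^4·+1^3 = +1.
(a,b)_3: α=-8, u≡1; β=-14, v≡2 (mod 3); (1|3)=+1, (2|3)=-1; sign (−1)^0·+1^-14·-1^-8 = +1.
(a,b)_13: α=0, u≡10; β=2, v≡2 (mod 13); (10|13)=+1, (2|13)=-1; sign (−1)^0·+1^2·-1^0 = +1.
(a,b)_23: α=3, u≡13; β=6, v≡19 (mod 23); (13|23)=+1, (19|23)=-1; sign (−1)^0·+1^6·-1^3 = -1.
(a,b)_17: α=1, u≡9; β=1, v≡5 (mod 17); (9|17)=+1, (5|17)=-1; sign (−1)^0·+1^1·-1^1 = -1.
(a,b)_31: α=2, u≡25; β=3, v≡17 (mod 31); (25|31)=+1, (17|31)=-1; sign (−1)^0·+1^3·-1^2 = +1.
(a,b)_43: α=1, u≡21; β=2, v≡4 (mod 43); (21|43)=+1, (4|43)=+1; sign (−1)^0·+1^2·+1^1 = +1.
(a,b)_11: α=2, u≡3; β=2, v≡6 (mod 11); (3|11)=+1, (6|11)=-1; sign (−1)^0·+1^2·-1^2 = +1.
(a,b)_2: α=-2, β=8; u≡3, v≡7 (mod 8); ε(u)ε(v)=1·1, αω(v)=-2·0, βω(u)=8·1; sum ≡ 1  ⇒  -1.
(a,b)_47: α=1, u≡13; β=2, v≡38 (mod 47); (13|47)=-1, (38|47)=-1; sign (−1)^0·-1^2·-1^1 = -1.
(a,b)_29: α=2, u≡11; β=0, v≡7 (mod 29); (11|29)=-1, (7|29)=+1; sign (−1)^0·-1^0·+1^2 = +1.
(a,b)_∞: sgn(-5531477)=−, sgn(527)=+, so +1.
(-5531477, 527 / ℚ) ramifies at {2, 17, 23, 47}: a division algebra.

[2, 17, 23, 47]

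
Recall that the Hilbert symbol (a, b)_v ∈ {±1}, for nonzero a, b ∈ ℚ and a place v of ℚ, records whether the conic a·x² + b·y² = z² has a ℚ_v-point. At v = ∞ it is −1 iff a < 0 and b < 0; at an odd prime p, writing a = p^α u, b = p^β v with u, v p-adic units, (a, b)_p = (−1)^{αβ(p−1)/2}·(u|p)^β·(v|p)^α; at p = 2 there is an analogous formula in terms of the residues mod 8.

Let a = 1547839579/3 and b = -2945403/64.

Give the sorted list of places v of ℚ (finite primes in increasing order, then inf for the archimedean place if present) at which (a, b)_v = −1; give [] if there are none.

[13, 17, 19, 47]

(a, b) ≡ (4643518737, -36363) mod (ℚ^×)²; places V = {2, 3, 11, 13, 17, 19, 23, 31, 47, ∞}.
(a,b)_23: α=1, u≡21; β=1, v≡4 (mod 23); (21|23)=-1, (4|23)=+1; sign (−1)^1·-1^1·+1^1 = +1.
(a,b)_3: α=-1, u≡1; β=5, v≡2 (mod 3); (1|3)=+1, (2|3)=-1; sign (−1)^1·+1^5·-1^-1 = +1.
(a,b)_∞: sgn(4643518737)=+, sgn(-36363)=−, so +1.
(a,b)_2: α=0, β=-6; u≡1, v≡5 (mod 8); ε(u)ε(v)=0·0, αω(v)=0·1, βω(u)=-6·0; sum ≡ 0  ⇒  +1.
(a,b)_11: α=1, u≡6; β=0, v≡5 (mod 11); (6|11)=-1, (5|11)=+1; sign (−1)^0·-1^0·+1^1 = +1.
(a,b)_19: α=1, u≡8; β=0, v≡13 (mod 19); (8|19)=-1, (13|19)=-1; sign (−1)^0·-1^0·-1^1 = -1.
(a,b)_17: α=1, u≡13; β=1, v≡3 (mod 17); (13|17)=+1, (3|17)=-1; sign (−1)^0·+1^1·-1^1 = -1.
(a,b)_47: α=1, u≡15; β=0, v≡30 (mod 47); (15|47)=-1, (30|47)=-1; sign (−1)^0·-1^0·-1^1 = -1.
(a,b)_31: α=1, u≡22; β=1, v≡1 (mod 31); (22|31)=-1, (1|31)=+1; sign (−1)^1·-1^1·+1^1 = +1.
(a,b)_13: α=1, u≡9; β=0, v≡6 (mod 13); (9|13)=+1, (6|13)=-1; sign (−1)^0·+1^0·-1^1 = -1.
(4643518737, -36363 / ℚ) ramifies at {13, 17, 19, 47}: a division algebra.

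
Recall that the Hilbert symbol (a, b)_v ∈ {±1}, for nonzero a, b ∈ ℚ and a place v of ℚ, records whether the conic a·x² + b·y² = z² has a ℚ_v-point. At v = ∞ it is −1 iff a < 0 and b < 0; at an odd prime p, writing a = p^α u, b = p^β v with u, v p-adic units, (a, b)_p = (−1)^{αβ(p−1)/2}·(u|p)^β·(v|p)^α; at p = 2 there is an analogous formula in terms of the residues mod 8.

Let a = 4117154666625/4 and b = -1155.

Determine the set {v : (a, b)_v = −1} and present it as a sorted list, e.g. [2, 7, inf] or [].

(a, b) ≡ (62985, -1155) mod (ℚ^×)²; places V = {2, 3, 5, 7, 11, 13, 17, 19, ∞}.
(a,b)_5: α=3, u≡2; β=1, v≡4 (mod 5); (2|5)=-1, (4|5)=+1; sign (−1)^0·-1^1·+1^3 = -1.
(a,b)_17: α=1, u≡9; β=0, v≡1 (mod 17); (9|17)=+1, (1|17)=+1; sign (−1)^0·+1^0·+1^1 = +1.
(a,b)_3: α=3, u≡1; β=1, v≡2 (mod 3); (1|3)=+1, (2|3)=-1; sign (−1)^1·+1^1·-1^3 = +1.
(a,b)_2: α=-2, β=0; u≡1, v≡5 (mod 8); ε(u)ε(v)=0·0, αω(v)=-2·1, βω(u)=0·0; sum ≡ 0  ⇒  +1.
(a,b)_7: α=4, u≡3; β=1, v≡3 (mod 7); (3|7)=-1, (3|7)=-1; sign (−1)^0·-1^1·-1^4 = -1.
(a,b)_∞: sgn(62985)=+, sgn(-1155)=−, so +1.
(a,b)_11: α=2, u≡10; β=1, v≡5 (mod 11); (10|11)=-1, (5|11)=+1; sign (−1)^0·-1^1·+1^2 = -1.
(a,b)_13: α=1, u≡12; β=0, v≡2 (mod 13); (12|13)=+1, (2|13)=-1; sign (−1)^0·+1^0·-1^1 = -1.
(a,b)_19: α=1, u≡16; β=0, v≡4 (mod 19); (16|19)=+1, (4|19)=+1; sign (−1)^0·+1^0·+1^1 = +1.
|Ram(62985, -1155)| = 4, even; anisotropic at {5, 7, 11, 13}.

[5, 7, 11, 13]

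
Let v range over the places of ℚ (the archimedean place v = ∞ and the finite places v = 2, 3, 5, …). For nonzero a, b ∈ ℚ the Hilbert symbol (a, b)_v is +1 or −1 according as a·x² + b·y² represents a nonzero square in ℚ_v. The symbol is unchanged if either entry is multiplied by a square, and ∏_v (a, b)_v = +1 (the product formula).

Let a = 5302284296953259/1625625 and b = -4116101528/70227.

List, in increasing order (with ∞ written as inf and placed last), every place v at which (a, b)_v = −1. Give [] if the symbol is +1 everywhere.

[3, 23]

Mod squares: a ≡ 11, b ≡ -10626. Check v ∈ {∞, 2, 3, 5, 7, 11, 17, 23}.
v=∞: 11 > 0 and -10626 < 0  ⇒  (a,b)_∞ = +1.
v=23: a=23^4·(≡14), b=23^1·(≡5) mod 23; (14|23)=-1, (5|23)=-1; (−1)^{4·1·11}·(-1)^1·(-1)^4 = -1.
v=11: a=11^5·(≡4), b=11^3·(≡10) mod 11; (4|11)=+1, (10|11)=-1; (−1)^{5·3·5}·(+1)^3·(-1)^5 = +1.
v=17: a=17^-2·(≡7), b=17^-2·(≡16) mod 17; (7|17)=-1, (16|17)=+1; (−1)^{-2·-2·8}·(-1)^-2·(+1)^-2 = +1.
v=7: a=7^6·(≡4), b=7^5·(≡4) mod 7; (4|7)=+1, (4|7)=+1; (−1)^{6·5·3}·(+1)^5·(+1)^6 = +1.
v=3: a=3^-2·(≡2), b=3^-5·(≡1) mod 3; (2|3)=-1, (1|3)=+1; (−1)^{-2·-5·1}·(-1)^-5·(+1)^-2 = -1.
v=5: a=5^-4·(≡4), b=5^0·(≡1) mod 5; (4|5)=+1, (1|5)=+1; (−1)^{-4·0·2}·(+1)^0·(+1)^-4 = +1.
v=2: v_2(a)=0, v_2(b)=3; units ≡ 3, 7 (mod 8); ε·ε+αω+βω = 1·1+0·0+3·1 ≡ 0  ⇒  (a,b)_2 = +1.
(11, -10626 / ℚ) ramifies at {3, 23}: a division algebra.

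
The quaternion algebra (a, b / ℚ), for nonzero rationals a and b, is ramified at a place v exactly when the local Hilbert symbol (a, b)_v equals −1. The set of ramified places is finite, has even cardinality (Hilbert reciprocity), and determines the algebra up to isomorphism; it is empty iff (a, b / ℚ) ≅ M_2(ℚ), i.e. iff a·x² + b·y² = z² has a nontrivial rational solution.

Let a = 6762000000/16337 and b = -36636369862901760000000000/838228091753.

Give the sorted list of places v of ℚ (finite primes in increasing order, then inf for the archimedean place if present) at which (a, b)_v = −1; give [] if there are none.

Mod squares: a ≡ 2346, b ≡ -16422. Check v ∈ {∞, 2, 3, 5, 7, 13, 17, 19, 23, 29, 31}.
v=7: a=7^2·(≡2), b=7^5·(≡6) mod 7; (2|7)=+1, (6|7)=-1; (−1)^{2·5·3}·(+1)^5·(-1)^2 = +1.
v=5: a=5^6·(≡4), b=5^10·(≡2) mod 5; (4|5)=+1, (2|5)=-1; (−1)^{6·10·2}·(+1)^10·(-1)^6 = +1.
v=∞: 2346 > 0 and -16422 < 0  ⇒  (a,b)_∞ = +1.
v=17: a=17^-1·(≡13), b=17^-1·(≡11) mod 17; (13|17)=+1, (11|17)=-1; (−1)^{-1·-1·8}·(+1)^-1·(-1)^-1 = -1.
v=23: a=23^1·(≡22), b=23^3·(≡17) mod 23; (22|23)=-1, (17|23)=-1; (−1)^{1·3·11}·(-1)^3·(-1)^1 = -1.
v=19: a=19^0·(≡1), b=19^-2·(≡2) mod 19; (1|19)=+1, (2|19)=-1; (−1)^{0·-2·9}·(+1)^-2·(-1)^0 = +1.
v=13: a=13^0·(≡6), b=13^-2·(≡4) mod 13; (6|13)=-1, (4|13)=+1; (−1)^{0·-2·6}·(-1)^-2·(+1)^0 = +1.
v=2: v_2(a)=7, v_2(b)=23; units ≡ 5, 5 (mod 8); ε·ε+αω+βω = 0·0+7·1+23·1 ≡ 0  ⇒  (a,b)_2 = +1.
v=31: a=31^-2·(≡26), b=31^-2·(≡25) mod 31; (26|31)=-1, (25|31)=+1; (−1)^{-2·-2·15}·(-1)^-2·(+1)^-2 = +1.
v=29: a=29^0·(≡11), b=29^-2·(≡15) mod 29; (11|29)=-1, (15|29)=-1; (−1)^{0·-2·14}·(-1)^-2·(-1)^0 = +1.
v=3: a=3^1·(≡2), b=3^7·(≡1) mod 3; (2|3)=-1, (1|3)=+1; (−1)^{1·7·1}·(-1)^7·(+1)^1 = +1.
(2346, -16422 / ℚ) ramifies at {17, 23}: a division algebra.

[17, 23]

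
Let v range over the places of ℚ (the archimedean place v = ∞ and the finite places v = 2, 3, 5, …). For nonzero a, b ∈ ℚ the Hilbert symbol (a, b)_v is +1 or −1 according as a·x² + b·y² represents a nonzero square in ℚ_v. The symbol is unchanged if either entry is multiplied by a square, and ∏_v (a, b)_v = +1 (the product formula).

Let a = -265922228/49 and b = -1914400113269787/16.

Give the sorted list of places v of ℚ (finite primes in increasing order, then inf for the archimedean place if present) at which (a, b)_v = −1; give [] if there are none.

Mod squares: a ≡ -66480557, b ≡ -187. Check v ∈ {∞, 2, 3, 7, 11, 13, 17, 23, 29, 41}.
v=3: a=3^0·(≡1), b=3^4·(≡2) mod 3; (1|3)=+1, (2|3)=-1; (−1)^{0·4·1}·(+1)^4·(-1)^0 = +1.
v=11: a=11^1·(≡8), b=11^1·(≡5) mod 11; (8|11)=-1, (5|11)=+1; (−1)^{1·1·5}·(-1)^1·(+1)^1 = +1.
v=2: v_2(a)=2, v_2(b)=-4; units ≡ 3, 5 (mod 8); ε·ε+αω+βω = 1·0+2·1+-4·1 ≡ 0  ⇒  (a,b)_2 = +1.
v=7: a=7^-2·(≡2), b=7^0·(≡2) mod 7; (2|7)=+1, (2|7)=+1; (−1)^{-2·0·3}·(+1)^0·(+1)^-2 = +1.
v=41: a=41^1·(≡16), b=41^2·(≡1) mod 41; (16|41)=+1, (1|41)=+1; (−1)^{1·2·20}·(+1)^2·(+1)^1 = +1.
v=17: a=17^1·(≡1), b=17^1·(≡3) mod 17; (1|17)=+1, (3|17)=-1; (−1)^{1·1·8}·(+1)^1·(-1)^1 = -1.
v=13: a=13^1·(≡10), b=13^2·(≡5) mod 13; (10|13)=+1, (5|13)=-1; (−1)^{1·2·6}·(+1)^2·(-1)^1 = -1.
v=∞: -66480557 < 0 and -187 < 0  ⇒  (a,b)_∞ = -1.
v=23: a=23^1·(≡19), b=23^2·(≡15) mod 23; (19|23)=-1, (15|23)=-1; (−1)^{1·2·11}·(-1)^2·(-1)^1 = -1.
v=29: a=29^1·(≡15), b=29^2·(≡22) mod 29; (15|29)=-1, (22|29)=+1; (−1)^{1·2·14}·(-1)^2·(+1)^1 = +1.
Ram(-66480557, -187) = {13, 17, 23, ∞}; no ℚ_13-point on the conic.

[13, 17, 23, inf]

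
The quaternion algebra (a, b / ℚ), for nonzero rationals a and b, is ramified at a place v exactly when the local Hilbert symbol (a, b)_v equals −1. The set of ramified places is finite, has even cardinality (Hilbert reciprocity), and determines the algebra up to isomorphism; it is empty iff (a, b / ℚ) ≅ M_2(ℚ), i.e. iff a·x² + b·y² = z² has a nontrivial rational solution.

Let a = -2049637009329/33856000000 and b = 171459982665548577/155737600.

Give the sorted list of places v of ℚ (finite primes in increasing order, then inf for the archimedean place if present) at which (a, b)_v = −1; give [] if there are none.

Mod squares: a ≡ -41, b ≡ 21758. Check v ∈ {∞, 2, 3, 5, 7, 11, 13, 23, 41, 43}.
v=∞: -41 < 0 and 21758 > 0  ⇒  (a,b)_∞ = +1.
v=13: a=13^4·(≡2), b=13^2·(≡10) mod 13; (2|13)=-1, (10|13)=+1; (−1)^{4·2·6}·(-1)^2·(+1)^4 = +1.
v=5: a=5^-6·(≡4), b=5^-2·(≡3) mod 5; (4|5)=+1, (3|5)=-1; (−1)^{-6·-2·2}·(+1)^-2·(-1)^-6 = +1.
v=3: a=3^6·(≡1), b=3^12·(≡2) mod 3; (1|3)=+1, (2|3)=-1; (−1)^{6·12·1}·(+1)^12·(-1)^6 = +1.
v=41: a=41^1·(≡20), b=41^2·(≡6) mod 41; (20|41)=+1, (6|41)=-1; (−1)^{1·2·20}·(+1)^2·(-1)^1 = -1.
v=43: a=43^0·(≡28), b=43^1·(≡3) mod 43; (28|43)=-1, (3|43)=-1; (−1)^{0·1·21}·(-1)^1·(-1)^0 = -1.
v=7: a=7^4·(≡2), b=7^4·(≡1) mod 7; (2|7)=+1, (1|7)=+1; (−1)^{4·4·3}·(+1)^4·(+1)^4 = +1.
v=2: v_2(a)=-12, v_2(b)=-9; units ≡ 7, 7 (mod 8); ε·ε+αω+βω = 1·1+-12·0+-9·0 ≡ 1  ⇒  (a,b)_2 = -1.
v=11: a=11^0·(≡4), b=11^1·(≡1) mod 11; (4|11)=+1, (1|11)=+1; (−1)^{0·1·5}·(+1)^1·(+1)^0 = +1.
v=23: a=23^-2·(≡5), b=23^-3·(≡8) mod 23; (5|23)=-1, (8|23)=+1; (−1)^{-2·-3·11}·(-1)^-3·(+1)^-2 = -1.
Ram(-41, 21758) = {2, 23, 41, 43}; no ℚ_2-point on the conic.

[2, 23, 41, 43]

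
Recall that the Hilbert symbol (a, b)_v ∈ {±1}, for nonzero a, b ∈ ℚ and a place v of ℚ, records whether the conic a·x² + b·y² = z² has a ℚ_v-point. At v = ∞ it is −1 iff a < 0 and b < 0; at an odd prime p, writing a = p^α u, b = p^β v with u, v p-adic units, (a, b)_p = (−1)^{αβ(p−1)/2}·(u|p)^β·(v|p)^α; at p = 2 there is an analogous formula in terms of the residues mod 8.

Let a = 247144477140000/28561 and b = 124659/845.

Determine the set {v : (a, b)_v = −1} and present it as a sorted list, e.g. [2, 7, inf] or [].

[17, 19]

(a, b) ≡ (34, 95) mod (ℚ^×)²; places V = {2, 3, 5, 11, 13, 17, 19, 43, ∞}.
(a,b)_3: α=2, u≡1; β=8, v≡2 (mod 3); (1|3)=+1, (2|3)=-1; sign (−1)^0·+1^8·-1^2 = +1.
(a,b)_2: α=5, β=0; u≡1, v≡7 (mod 8); ε(u)ε(v)=0·1, αω(v)=5·0, βω(u)=0·0; sum ≡ 0  ⇒  +1.
(a,b)_43: α=2, u≡7; β=0, v≡40 (mod 43); (7|43)=-1, (40|43)=+1; sign (−1)^0·-1^0·+1^2 = +1.
(a,b)_19: α=2, u≡12; β=1, v≡7 (mod 19); (12|19)=-1, (7|19)=+1; sign (−1)^0·-1^1·+1^2 = -1.
(a,b)_11: α=2, u≡3; β=0, v≡2 (mod 11); (3|11)=+1, (2|11)=-1; sign (−1)^0·+1^0·-1^2 = +1.
(a,b)_5: α=4, u≡4; β=-1, v≡1 (mod 5); (4|5)=+1, (1|5)=+1; sign (−1)^0·+1^-1·+1^4 = +1.
(a,b)_∞: sgn(34)=+, sgn(95)=+, so +1.
(a,b)_17: α=1, u≡8; β=0, v≡14 (mod 17); (8|17)=+1, (14|17)=-1; sign (−1)^0·+1^0·-1^1 = -1.
(a,b)_13: α=-4, u≡11; β=-2, v≡3 (mod 13); (11|13)=-1, (3|13)=+1; sign (−1)^0·-1^-2·+1^-4 = +1.
|Ram(34, 95)| = 2, even; anisotropic at {17, 19}.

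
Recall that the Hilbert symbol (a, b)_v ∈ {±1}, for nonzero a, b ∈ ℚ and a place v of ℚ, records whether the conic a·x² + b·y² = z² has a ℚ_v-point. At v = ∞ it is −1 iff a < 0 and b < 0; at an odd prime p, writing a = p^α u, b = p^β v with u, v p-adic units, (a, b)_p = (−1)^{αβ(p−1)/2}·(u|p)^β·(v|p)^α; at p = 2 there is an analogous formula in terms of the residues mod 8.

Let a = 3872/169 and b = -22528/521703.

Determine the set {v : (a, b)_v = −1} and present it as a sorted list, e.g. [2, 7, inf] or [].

Mod squares: a ≡ 2, b ≡ -154. Check v ∈ {∞, 2, 3, 7, 11, 13}.
v=11: a=11^2·(≡8), b=11^1·(≡7) mod 11; (8|11)=-1, (7|11)=-1; (−1)^{2·1·5}·(-1)^1·(-1)^2 = -1.
v=7: a=7^0·(≡1), b=7^-3·(≡6) mod 7; (1|7)=+1, (6|7)=-1; (−1)^{0·-3·3}·(+1)^-3·(-1)^0 = +1.
v=13: a=13^-2·(≡11), b=13^-2·(≡11) mod 13; (11|13)=-1, (11|13)=-1; (−1)^{-2·-2·6}·(-1)^-2·(-1)^-2 = +1.
v=2: v_2(a)=5, v_2(b)=11; units ≡ 1, 3 (mod 8); ε·ε+αω+βω = 0·1+5·1+11·0 ≡ 1  ⇒  (a,b)_2 = -1.
v=3: a=3^0·(≡2), b=3^-2·(≡2) mod 3; (2|3)=-1, (2|3)=-1; (−1)^{0·-2·1}·(-1)^-2·(-1)^0 = +1.
v=∞: 2 > 0 and -154 < 0  ⇒  (a,b)_∞ = +1.
(2, -154 / ℚ) ramifies at {2, 11}: a division algebra.

[2, 11]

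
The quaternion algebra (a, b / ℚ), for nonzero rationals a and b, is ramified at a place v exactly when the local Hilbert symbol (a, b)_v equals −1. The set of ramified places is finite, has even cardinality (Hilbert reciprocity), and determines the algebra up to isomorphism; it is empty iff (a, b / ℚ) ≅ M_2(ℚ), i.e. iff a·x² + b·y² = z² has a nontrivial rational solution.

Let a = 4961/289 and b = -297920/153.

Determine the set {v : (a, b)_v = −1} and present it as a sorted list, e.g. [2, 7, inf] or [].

[17, 19]

(a, b) ≡ (41, -1615) mod (ℚ^×)²; places V = {2, 3, 5, 7, 11, 17, 19, 41, ∞}.
(a,b)_7: α=0, u≡6; β=2, v≡4 (mod 7); (6|7)=-1, (4|7)=+1; sign (−1)^0·-1^2·+1^0 = +1.
(a,b)_41: α=1, u≡40; β=0, v≡5 (mod 41); (40|41)=+1, (5|41)=+1; sign (−1)^0·+1^0·+1^1 = +1.
(a,b)_2: α=0, β=6; u≡1, v≡1 (mod 8); ε(u)ε(v)=0·0, αω(v)=0·0, βω(u)=6·0; sum ≡ 0  ⇒  +1.
(a,b)_∞: sgn(41)=+, sgn(-1615)=−, so +1.
(a,b)_17: α=-2, u≡14; β=-1, v≡10 (mod 17); (14|17)=-1, (10|17)=-1; sign (−1)^0·-1^-1·-1^-2 = -1.
(a,b)_3: α=0, u≡2; β=-2, v≡2 (mod 3); (2|3)=-1, (2|3)=-1; sign (−1)^0·-1^-2·-1^0 = +1.
(a,b)_11: α=2, u≡10; β=0, v≡7 (mod 11); (10|11)=-1, (7|11)=-1; sign (−1)^0·-1^0·-1^2 = +1.
(a,b)_5: α=0, u≡4; β=1, v≡2 (mod 5); (4|5)=+1, (2|5)=-1; sign (−1)^0·+1^1·-1^0 = +1.
(a,b)_19: α=0, u≡10; β=1, v≡14 (mod 19); (10|19)=-1, (14|19)=-1; sign (−1)^0·-1^1·-1^0 = -1.
(41, -1615 / ℚ) ramifies at {17, 19}: a division algebra.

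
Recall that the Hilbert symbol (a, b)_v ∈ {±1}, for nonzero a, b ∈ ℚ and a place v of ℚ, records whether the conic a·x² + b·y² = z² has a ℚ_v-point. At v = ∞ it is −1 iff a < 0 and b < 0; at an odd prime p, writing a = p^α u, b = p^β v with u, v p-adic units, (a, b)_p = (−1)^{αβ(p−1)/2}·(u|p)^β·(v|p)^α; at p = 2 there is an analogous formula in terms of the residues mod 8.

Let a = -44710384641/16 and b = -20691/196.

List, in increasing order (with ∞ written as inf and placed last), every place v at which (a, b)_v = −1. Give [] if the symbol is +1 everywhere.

Mod squares: a ≡ -732849, b ≡ -19. Check v ∈ {∞, 2, 3, 7, 11, 13, 19, 23, 43}.
v=43: a=43^1·(≡29), b=43^0·(≡14) mod 43; (29|43)=-1, (14|43)=+1; (−1)^{1·0·21}·(-1)^0·(+1)^1 = +1.
v=∞: -732849 < 0 and -19 < 0  ⇒  (a,b)_∞ = -1.
v=11: a=11^0·(≡9), b=11^2·(≡3) mod 11; (9|11)=+1, (3|11)=+1; (−1)^{0·2·5}·(+1)^2·(+1)^0 = +1.
v=2: v_2(a)=-4, v_2(b)=-2; units ≡ 7, 5 (mod 8); ε·ε+αω+βω = 1·0+-4·1+-2·0 ≡ 0  ⇒  (a,b)_2 = +1.
v=7: a=7^0·(≡4), b=7^-2·(≡2) mod 7; (4|7)=+1, (2|7)=+1; (−1)^{0·-2·3}·(+1)^-2·(+1)^0 = +1.
v=13: a=13^3·(≡5), b=13^0·(≡5) mod 13; (5|13)=-1, (5|13)=-1; (−1)^{3·0·6}·(-1)^0·(-1)^3 = -1.
v=3: a=3^1·(≡1), b=3^2·(≡2) mod 3; (1|3)=+1, (2|3)=-1; (−1)^{1·2·1}·(+1)^2·(-1)^1 = -1.
v=23: a=23^1·(≡5), b=23^0·(≡18) mod 23; (5|23)=-1, (18|23)=+1; (−1)^{1·0·11}·(-1)^0·(+1)^1 = +1.
v=19: a=19^3·(≡12), b=19^1·(≡18) mod 19; (12|19)=-1, (18|19)=-1; (−1)^{3·1·9}·(-1)^1·(-1)^3 = -1.
(-732849, -19 / ℚ) ramifies at {3, 13, 19, ∞}: a division algebra.

[3, 13, 19, inf]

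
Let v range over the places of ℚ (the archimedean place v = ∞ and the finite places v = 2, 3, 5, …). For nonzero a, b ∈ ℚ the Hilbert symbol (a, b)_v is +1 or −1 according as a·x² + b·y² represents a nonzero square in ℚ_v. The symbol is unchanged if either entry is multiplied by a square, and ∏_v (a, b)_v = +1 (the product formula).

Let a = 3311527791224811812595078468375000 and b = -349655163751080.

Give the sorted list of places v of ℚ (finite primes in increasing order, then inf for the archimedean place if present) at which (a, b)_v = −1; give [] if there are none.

(a, b) ≡ (56166, -1490170) mod (ℚ^×)²; places V = {2, 3, 5, 11, 19, 23, 31, 37, ∞}.
(a,b)_23: α=7, u≡2; β=3, v≡1 (mod 23); (2|23)=+1, (1|23)=+1; sign (−1)^1·+1^3·+1^7 = -1.
(a,b)_5: α=6, u≡1; β=1, v≡4 (mod 5); (1|5)=+1, (4|5)=+1; sign (−1)^0·+1^1·+1^6 = +1.
(a,b)_37: α=5, u≡30; β=2, v≡23 (mod 37); (30|37)=+1, (23|37)=-1; sign (−1)^0·+1^2·-1^5 = -1.
(a,b)_2: α=3, β=3; u≡3, v≡3 (mod 8); ε(u)ε(v)=1·1, αω(v)=3·1, βω(u)=3·1; sum ≡ 1  ⇒  -1.
(a,b)_11: α=3, u≡10; β=1, v≡7 (mod 11); (10|11)=-1, (7|11)=-1; sign (−1)^1·-1^1·-1^3 = -1.
(a,b)_∞: sgn(56166)=+, sgn(-1490170)=−, so +1.
(a,b)_31: α=2, u≡4; β=1, v≡21 (mod 31); (4|31)=+1, (21|31)=-1; sign (−1)^0·+1^1·-1^2 = +1.
(a,b)_3: α=5, u≡2; β=4, v≡2 (mod 3); (2|3)=-1, (2|3)=-1; sign (−1)^0·-1^4·-1^5 = -1.
(a,b)_19: α=2, u≡2; β=1, v≡13 (mod 19); (2|19)=-1, (13|19)=-1; sign (−1)^0·-1^1·-1^2 = -1.
|Ram(56166, -1490170)| = 6, even; anisotropic at {2, 3, 11, 19, 23, 37}.

[2, 3, 11, 19, 23, 37]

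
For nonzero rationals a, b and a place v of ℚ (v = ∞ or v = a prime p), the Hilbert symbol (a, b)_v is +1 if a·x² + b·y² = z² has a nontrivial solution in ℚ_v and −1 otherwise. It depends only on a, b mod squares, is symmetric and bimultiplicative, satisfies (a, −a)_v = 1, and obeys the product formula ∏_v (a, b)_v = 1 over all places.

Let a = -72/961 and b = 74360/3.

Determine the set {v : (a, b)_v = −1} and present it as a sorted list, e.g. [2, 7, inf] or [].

[2, 5]

(a, b) ≡ (-2, 330) mod (ℚ^×)²; places V = {2, 3, 5, 11, 13, 31, ∞}.
(a,b)_∞: sgn(-2)=−, sgn(330)=+, so +1.
(a,b)_2: α=3, β=3; u≡7, v≡5 (mod 8); ε(u)ε(v)=1·0, αω(v)=3·1, βω(u)=3·0; sum ≡ 1  ⇒  -1.
(a,b)_11: α=0, u≡4; β=1, v≡2 (mod 11); (4|11)=+1, (2|11)=-1; sign (−1)^0·+1^1·-1^0 = +1.
(a,b)_31: α=-2, u≡21; β=0, v≡28 (mod 31); (21|31)=-1, (28|31)=+1; sign (−1)^0·-1^0·+1^-2 = +1.
(a,b)_3: α=2, u≡1; β=-1, v≡2 (mod 3); (1|3)=+1, (2|3)=-1; sign (−1)^0·+1^-1·-1^2 = +1.
(a,b)_5: α=0, u≡3; β=1, v≡4 (mod 5); (3|5)=-1, (4|5)=+1; sign (−1)^0·-1^1·+1^0 = -1.
(a,b)_13: α=0, u≡7; β=2, v≡8 (mod 13); (7|13)=-1, (8|13)=-1; sign (−1)^0·-1^2·-1^0 = +1.
Ram(-2, 330) = {2, 5}; no ℚ_2-point on the conic.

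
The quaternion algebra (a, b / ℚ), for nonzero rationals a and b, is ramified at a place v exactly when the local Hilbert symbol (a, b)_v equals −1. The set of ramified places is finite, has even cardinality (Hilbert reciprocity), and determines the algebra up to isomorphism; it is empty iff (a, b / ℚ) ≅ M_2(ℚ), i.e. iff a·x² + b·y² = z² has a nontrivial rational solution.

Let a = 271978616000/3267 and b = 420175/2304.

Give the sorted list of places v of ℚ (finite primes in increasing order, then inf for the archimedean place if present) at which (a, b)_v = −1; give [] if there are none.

[5, 13]

(a, b) ≡ (3705, 7) mod (ℚ^×)²; places V = {2, 3, 5, 7, 11, 13, 19, 53, ∞}.
(a,b)_5: α=3, u≡4; β=2, v≡3 (mod 5); (4|5)=+1, (3|5)=-1; sign (−1)^0·+1^2·-1^3 = -1.
(a,b)_11: α=-2, u≡5; β=0, v≡6 (mod 11); (5|11)=+1, (6|11)=-1; sign (−1)^0·+1^0·-1^-2 = +1.
(a,b)_7: α=2, u≡2; β=5, v≡4 (mod 7); (2|7)=+1, (4|7)=+1; sign (−1)^0·+1^5·+1^2 = +1.
(a,b)_53: α=2, u≡3; β=0, v≡6 (mod 53); (3|53)=-1, (6|53)=+1; sign (−1)^0·-1^0·+1^2 = +1.
(a,b)_19: α=1, u≡11; β=0, v≡17 (mod 19); (11|19)=+1, (17|19)=+1; sign (−1)^0·+1^0·+1^1 = +1.
(a,b)_2: α=6, β=-8; u≡1, v≡7 (mod 8); ε(u)ε(v)=0·1, αω(v)=6·0, βω(u)=-8·0; sum ≡ 0  ⇒  +1.
(a,b)_13: α=1, u≡10; β=0, v≡5 (mod 13); (10|13)=+1, (5|13)=-1; sign (−1)^0·+1^0·-1^1 = -1.
(a,b)_3: α=-3, u≡2; β=-2, v≡1 (mod 3); (2|3)=-1, (1|3)=+1; sign (−1)^0·-1^-2·+1^-3 = +1.
(a,b)_∞: sgn(3705)=+, sgn(7)=+, so +1.
|Ram(3705, 7)| = 2, even; anisotropic at {5, 13}.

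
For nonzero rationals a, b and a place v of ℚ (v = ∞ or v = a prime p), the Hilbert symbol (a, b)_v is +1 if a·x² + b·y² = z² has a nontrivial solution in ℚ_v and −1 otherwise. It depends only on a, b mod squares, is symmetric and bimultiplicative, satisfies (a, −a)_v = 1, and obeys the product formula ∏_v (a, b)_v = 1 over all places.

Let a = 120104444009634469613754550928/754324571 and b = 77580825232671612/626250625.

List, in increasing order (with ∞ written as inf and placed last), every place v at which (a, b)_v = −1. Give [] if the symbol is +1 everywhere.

(a, b) ≡ (11803, 8521063) mod (ℚ^×)²; places V = {2, 3, 5, 7, 11, 13, 17, 19, 23, 29, 31, 37, ∞}.
(a,b)_31: α=6, u≡29; β=3, v≡24 (mod 31); (29|31)=-1, (24|31)=-1; sign (−1)^0·-1^3·-1^6 = -1.
(a,b)_11: α=-1, u≡6; β=-2, v≡4 (mod 11); (6|11)=-1, (4|11)=+1; sign (−1)^0·-1^-2·+1^-1 = +1.
(a,b)_29: α=1, u≡6; β=0, v≡4 (mod 29); (6|29)=+1, (4|29)=+1; sign (−1)^0·+1^0·+1^1 = +1.
(a,b)_2: α=4, β=2; u≡3, v≡7 (mod 8); ε(u)ε(v)=1·1, αω(v)=4·0, βω(u)=2·1; sum ≡ 1  ⇒  -1.
(a,b)_∞: sgn(11803)=+, sgn(8521063)=+, so +1.
(a,b)_37: α=3, u≡8; β=1, v≡36 (mod 37); (8|37)=-1, (36|37)=+1; sign (−1)^0·-1^1·+1^3 = -1.
(a,b)_19: α=4, u≡1; β=3, v≡9 (mod 19); (1|19)=+1, (9|19)=+1; sign (−1)^0·+1^3·+1^4 = +1.
(a,b)_23: α=2, u≡8; β=1, v≡10 (mod 23); (8|23)=+1, (10|23)=-1; sign (−1)^0·+1^1·-1^2 = +1.
(a,b)_3: α=0, u≡1; β=8, v≡1 (mod 3); (1|3)=+1, (1|3)=+1; sign (−1)^0·+1^8·+1^0 = +1.
(a,b)_7: α=-4, u≡2; β=-2, v≡3 (mod 7); (2|7)=+1, (3|7)=-1; sign (−1)^0·+1^-2·-1^-4 = +1.
(a,b)_13: α=-4, u≡9; β=-2, v≡7 (mod 13); (9|13)=+1, (7|13)=-1; sign (−1)^0·+1^-2·-1^-4 = +1.
(a,b)_17: α=4, u≡3; β=1, v≡14 (mod 17); (3|17)=-1, (14|17)=-1; sign (−1)^0·-1^1·-1^4 = -1.
(a,b)_5: α=0, u≡3; β=-4, v≡2 (mod 5); (3|5)=-1, (2|5)=-1; sign (−1)^0·-1^-4·-1^0 = +1.
Ram(11803, 8521063) = {2, 17, 31, 37}; no ℚ_2-point on the conic.

[2, 17, 31, 37]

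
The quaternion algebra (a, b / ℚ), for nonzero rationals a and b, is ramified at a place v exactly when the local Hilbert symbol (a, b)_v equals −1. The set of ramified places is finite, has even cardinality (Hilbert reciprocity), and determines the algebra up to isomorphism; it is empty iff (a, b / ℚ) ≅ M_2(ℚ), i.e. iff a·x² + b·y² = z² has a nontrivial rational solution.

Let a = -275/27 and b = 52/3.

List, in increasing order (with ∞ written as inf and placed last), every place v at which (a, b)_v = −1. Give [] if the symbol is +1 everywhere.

[2, 3, 11, 13]

Mod squares: a ≡ -33, b ≡ 39. Check v ∈ {∞, 2, 3, 5, 11, 13}.
v=11: a=11^1·(≡6), b=11^0·(≡10) mod 11; (6|11)=-1, (10|11)=-1; (−1)^{1·0·5}·(-1)^0·(-1)^1 = -1.
v=∞: -33 < 0 and 39 > 0  ⇒  (a,b)_∞ = +1.
v=2: v_2(a)=0, v_2(b)=2; units ≡ 7, 7 (mod 8); ε·ε+αω+βω = 1·1+0·0+2·0 ≡ 1  ⇒  (a,b)_2 = -1.
v=13: a=13^0·(≡11), b=13^1·(≡10) mod 13; (11|13)=-1, (10|13)=+1; (−1)^{0·1·6}·(-1)^1·(+1)^0 = -1.
v=5: a=5^2·(≡2), b=5^0·(≡4) mod 5; (2|5)=-1, (4|5)=+1; (−1)^{2·0·2}·(-1)^0·(+1)^2 = +1.
v=3: a=3^-3·(≡1), b=3^-1·(≡1) mod 3; (1|3)=+1, (1|3)=+1; (−1)^{-3·-1·1}·(+1)^-1·(+1)^-3 = -1.
|Ram(-33, 39)| = 4, even; anisotropic at {2, 3, 11, 13}.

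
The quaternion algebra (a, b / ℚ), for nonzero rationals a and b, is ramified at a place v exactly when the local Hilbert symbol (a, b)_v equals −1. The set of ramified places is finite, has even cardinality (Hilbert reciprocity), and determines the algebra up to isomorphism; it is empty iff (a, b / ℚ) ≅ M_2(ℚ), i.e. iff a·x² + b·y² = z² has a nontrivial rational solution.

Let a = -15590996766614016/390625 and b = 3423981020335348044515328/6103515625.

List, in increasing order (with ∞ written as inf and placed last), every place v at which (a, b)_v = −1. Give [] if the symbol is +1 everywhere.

[11, 17, 23, 37]

Mod squares: a ≡ -318274, b ≡ 489187138. Check v ∈ {∞, 2, 3, 5, 7, 11, 17, 23, 29, 37, 53}.
v=37: a=37^1·(≡15), b=37^1·(≡7) mod 37; (15|37)=-1, (7|37)=+1; (−1)^{1·1·18}·(-1)^1·(+1)^1 = -1.
v=29: a=29^2·(≡24), b=29^3·(≡9) mod 29; (24|29)=+1, (9|29)=+1; (−1)^{2·3·14}·(+1)^3·(+1)^2 = +1.
v=53: a=53^2·(≡44), b=53^3·(≡9) mod 53; (44|53)=+1, (9|53)=+1; (−1)^{2·3·26}·(+1)^3·(+1)^2 = +1.
v=7: a=7^0·(≡2), b=7^2·(≡3) mod 7; (2|7)=+1, (3|7)=-1; (−1)^{0·2·3}·(+1)^2·(-1)^0 = +1.
v=17: a=17^1·(≡6), b=17^1·(≡4) mod 17; (6|17)=-1, (4|17)=+1; (−1)^{1·1·8}·(-1)^1·(+1)^1 = -1.
v=2: v_2(a)=9, v_2(b)=11; units ≡ 7, 1 (mod 8); ε·ε+αω+βω = 1·0+9·0+11·0 ≡ 0  ⇒  (a,b)_2 = +1.
v=23: a=23^1·(≡12), b=23^1·(≡2) mod 23; (12|23)=+1, (2|23)=+1; (−1)^{1·1·11}·(+1)^1·(+1)^1 = -1.
v=3: a=3^4·(≡2), b=3^10·(≡1) mod 3; (2|3)=-1, (1|3)=+1; (−1)^{4·10·1}·(-1)^10·(+1)^4 = +1.
v=∞: -318274 < 0 and 489187138 > 0  ⇒  (a,b)_∞ = +1.
v=5: a=5^-8·(≡4), b=5^-14·(≡3) mod 5; (4|5)=+1, (3|5)=-1; (−1)^{-8·-14·2}·(+1)^-14·(-1)^-8 = +1.
v=11: a=11^1·(≡2), b=11^1·(≡6) mod 11; (2|11)=-1, (6|11)=-1; (−1)^{1·1·5}·(-1)^1·(-1)^1 = -1.
|Ram(-318274, 489187138)| = 4, even; anisotropic at {11, 17, 23, 37}.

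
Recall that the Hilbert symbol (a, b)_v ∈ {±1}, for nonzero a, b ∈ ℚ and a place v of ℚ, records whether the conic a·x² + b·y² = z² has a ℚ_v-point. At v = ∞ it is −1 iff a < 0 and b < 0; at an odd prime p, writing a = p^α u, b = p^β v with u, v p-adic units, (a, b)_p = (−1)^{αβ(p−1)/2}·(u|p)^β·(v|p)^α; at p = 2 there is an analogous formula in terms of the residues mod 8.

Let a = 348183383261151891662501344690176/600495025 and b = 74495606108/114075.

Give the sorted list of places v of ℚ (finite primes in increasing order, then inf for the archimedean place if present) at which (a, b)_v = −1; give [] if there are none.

(a, b) ≡ (911471, 43989) mod (ℚ^×)²; places V = {2, 3, 5, 7, 11, 13, 19, 23, 29, 31, 41, 43, 47, ∞}.
(a,b)_31: α=4, u≡19; β=1, v≡13 (mod 31); (19|31)=+1, (13|31)=-1; sign (−1)^0·+1^1·-1^4 = +1.
(a,b)_19: α=2, u≡13; β=0, v≡17 (mod 19); (13|19)=-1, (17|19)=+1; sign (−1)^0·-1^0·+1^2 = +1.
(a,b)_23: α=0, u≡6; β=2, v≡1 (mod 23); (6|23)=+1, (1|23)=+1; sign (−1)^0·+1^2·+1^0 = +1.
(a,b)_5: α=-2, u≡1; β=-2, v≡1 (mod 5); (1|5)=+1, (1|5)=+1; sign (−1)^0·+1^-2·+1^-2 = +1.
(a,b)_47: α=1, u≡22; β=0, v≡15 (mod 47); (22|47)=-1, (15|47)=-1; sign (−1)^0·-1^0·-1^1 = -1.
(a,b)_11: α=1, u≡5; β=1, v≡7 (mod 11); (5|11)=+1, (7|11)=-1; sign (−1)^1·+1^1·-1^1 = +1.
(a,b)_2: α=14, β=2; u≡7, v≡5 (mod 8); ε(u)ε(v)=1·0, αω(v)=14·1, βω(u)=2·0; sum ≡ 0  ⇒  +1.
(a,b)_13: α=-4, u≡8; β=-2, v≡12 (mod 13); (8|13)=-1, (12|13)=+1; sign (−1)^0·-1^-2·+1^-4 = +1.
(a,b)_43: α=3, u≡24; β=1, v≡28 (mod 43); (24|43)=+1, (28|43)=-1; sign (−1)^1·+1^1·-1^3 = +1.
(a,b)_7: α=8, u≡4; β=4, v≡1 (mod 7); (4|7)=+1, (1|7)=+1; sign (−1)^0·+1^4·+1^8 = +1.
(a,b)_41: α=1, u≡2; β=0, v≡2 (mod 41); (2|41)=+1, (2|41)=+1; sign (−1)^0·+1^0·+1^1 = +1.
(a,b)_∞: sgn(911471)=+, sgn(43989)=+, so +1.
(a,b)_29: α=-2, u≡22; β=0, v≡6 (mod 29); (22|29)=+1, (6|29)=+1; sign (−1)^0·+1^0·+1^-2 = +1.
(a,b)_3: α=8, u≡2; β=-3, v≡2 (mod 3); (2|3)=-1, (2|3)=-1; sign (−1)^0·-1^-3·-1^8 = -1.
|Ram(911471, 43989)| = 2, even; anisotropic at {3, 47}.

[3, 47]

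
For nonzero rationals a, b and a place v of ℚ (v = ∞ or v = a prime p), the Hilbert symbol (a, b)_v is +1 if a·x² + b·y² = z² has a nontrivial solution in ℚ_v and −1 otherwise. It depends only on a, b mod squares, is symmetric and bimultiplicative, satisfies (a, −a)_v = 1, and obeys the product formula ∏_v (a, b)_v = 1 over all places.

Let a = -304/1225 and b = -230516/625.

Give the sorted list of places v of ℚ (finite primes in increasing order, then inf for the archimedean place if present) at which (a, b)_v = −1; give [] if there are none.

[31, inf]

(a, b) ≡ (-19, -341) mod (ℚ^×)²; places V = {2, 5, 7, 11, 13, 19, 31, ∞}.
(a,b)_13: α=0, u≡7; β=2, v≡1 (mod 13); (7|13)=-1, (1|13)=+1; sign (−1)^0·-1^2·+1^0 = +1.
(a,b)_7: α=-2, u≡1; β=0, v≡4 (mod 7); (1|7)=+1, (4|7)=+1; sign (−1)^0·+1^0·+1^-2 = +1.
(a,b)_11: α=0, u≡1; β=1, v≡6 (mod 11); (1|11)=+1, (6|11)=-1; sign (−1)^0·+1^1·-1^0 = +1.
(a,b)_5: α=-2, u≡4; β=-4, v≡4 (mod 5); (4|5)=+1, (4|5)=+1; sign (−1)^0·+1^-4·+1^-2 = +1.
(a,b)_2: α=4, β=2; u≡5, v≡3 (mod 8); ε(u)ε(v)=0·1, αω(v)=4·1, βω(u)=2·1; sum ≡ 0  ⇒  +1.
(a,b)_19: α=1, u≡13; β=0, v≡4 (mod 19); (13|19)=-1, (4|19)=+1; sign (−1)^0·-1^0·+1^1 = +1.
(a,b)_31: α=0, u≡12; β=1, v≡7 (mod 31); (12|31)=-1, (7|31)=+1; sign (−1)^0·-1^1·+1^0 = -1.
(a,b)_∞: sgn(-19)=−, sgn(-341)=−, so -1.
Ram(-19, -341) = {31, ∞}; no ℚ_31-point on the conic.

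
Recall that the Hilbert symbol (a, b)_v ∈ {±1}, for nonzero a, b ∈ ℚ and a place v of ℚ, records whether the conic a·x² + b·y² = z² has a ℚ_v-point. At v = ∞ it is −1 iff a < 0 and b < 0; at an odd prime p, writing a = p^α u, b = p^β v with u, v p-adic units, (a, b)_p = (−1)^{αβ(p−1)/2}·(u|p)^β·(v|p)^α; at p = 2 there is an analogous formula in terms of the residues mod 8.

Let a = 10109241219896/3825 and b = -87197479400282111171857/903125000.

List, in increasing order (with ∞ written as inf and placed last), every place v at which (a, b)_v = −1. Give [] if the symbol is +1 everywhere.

[2, 17]

(a, b) ≡ (238, -121394) mod (ℚ^×)²; places V = {2, 3, 5, 7, 13, 17, 23, 29, 31, ∞}.
(a,b)_13: α=2, u≡10; β=5, v≡3 (mod 13); (10|13)=+1, (3|13)=+1; sign (−1)^0·+1^5·+1^2 = +1.
(a,b)_2: α=3, β=-3; u≡7, v≡7 (mod 8); ε(u)ε(v)=1·1, αω(v)=3·0, βω(u)=-3·0; sum ≡ 1  ⇒  -1.
(a,b)_5: α=-2, u≡2; β=-8, v≡4 (mod 5); (2|5)=-1, (4|5)=+1; sign (−1)^0·-1^-8·+1^-2 = +1.
(a,b)_∞: sgn(238)=+, sgn(-121394)=−, so +1.
(a,b)_3: α=-2, u≡1; β=0, v≡1 (mod 3); (1|3)=+1, (1|3)=+1; sign (−1)^0·+1^0·+1^-2 = +1.
(a,b)_29: α=2, u≡24; β=3, v≡2 (mod 29); (24|29)=+1, (2|29)=-1; sign (−1)^0·+1^3·-1^2 = +1.
(a,b)_23: α=2, u≡13; β=3, v≡9 (mod 23); (13|23)=+1, (9|23)=+1; sign (−1)^0·+1^3·+1^2 = +1.
(a,b)_7: α=5, u≡6; β=7, v≡2 (mod 7); (6|7)=-1, (2|7)=+1; sign (−1)^1·-1^7·+1^5 = +1.
(a,b)_17: α=-1, u≡5; β=-2, v≡12 (mod 17); (5|17)=-1, (12|17)=-1; sign (−1)^0·-1^-2·-1^-1 = -1.
(a,b)_31: α=0, u≡22; β=2, v≡20 (mod 31); (22|31)=-1, (20|31)=+1; sign (−1)^0·-1^2·+1^0 = +1.
|Ram(238, -121394)| = 2, even; anisotropic at {2, 17}.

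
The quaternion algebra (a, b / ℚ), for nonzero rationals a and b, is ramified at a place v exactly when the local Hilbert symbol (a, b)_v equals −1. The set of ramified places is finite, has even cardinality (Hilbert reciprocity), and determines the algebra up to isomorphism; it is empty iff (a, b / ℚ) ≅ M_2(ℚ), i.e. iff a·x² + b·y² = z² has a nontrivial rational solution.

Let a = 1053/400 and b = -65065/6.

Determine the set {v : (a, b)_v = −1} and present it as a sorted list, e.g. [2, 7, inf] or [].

(a, b) ≡ (13, -2310) mod (ℚ^×)²; places V = {2, 3, 5, 7, 11, 13, ∞}.
(a,b)_∞: sgn(13)=+, sgn(-2310)=−, so +1.
(a,b)_2: α=-4, β=-1; u≡5, v≡5 (mod 8); ε(u)ε(v)=0·0, αω(v)=-4·1, βω(u)=-1·1; sum ≡ 1  ⇒  -1.
(a,b)_3: α=4, u≡1; β=-1, v≡1 (mod 3); (1|3)=+1, (1|3)=+1; sign (−1)^0·+1^-1·+1^4 = +1.
(a,b)_13: α=1, u≡12; β=2, v≡3 (mod 13); (12|13)=+1, (3|13)=+1; sign (−1)^0·+1^2·+1^1 = +1.
(a,b)_11: α=0, u≡2; β=1, v≡6 (mod 11); (2|11)=-1, (6|11)=-1; sign (−1)^0·-1^1·-1^0 = -1.
(a,b)_7: α=0, u≡3; β=1, v≡6 (mod 7); (3|7)=-1, (6|7)=-1; sign (−1)^0·-1^1·-1^0 = -1.
(a,b)_5: α=-2, u≡3; β=1, v≡2 (mod 5); (3|5)=-1, (2|5)=-1; sign (−1)^0·-1^1·-1^-2 = -1.
Ram(13, -2310) = {2, 5, 7, 11}; no ℚ_2-point on the conic.

[2, 5, 7, 11]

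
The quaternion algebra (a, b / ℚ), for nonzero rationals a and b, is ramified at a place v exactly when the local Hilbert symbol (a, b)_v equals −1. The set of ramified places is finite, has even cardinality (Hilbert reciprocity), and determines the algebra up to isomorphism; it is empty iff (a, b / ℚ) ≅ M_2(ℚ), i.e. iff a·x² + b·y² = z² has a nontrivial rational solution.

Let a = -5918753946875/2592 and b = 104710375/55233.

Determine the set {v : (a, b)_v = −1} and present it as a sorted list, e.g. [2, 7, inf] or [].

[17, 43]

(a, b) ≡ (-3194470, 588455) mod (ℚ^×)²; places V = {2, 3, 5, 7, 11, 17, 19, 23, 43, ∞}.
(a,b)_43: α=1, u≡1; β=1, v≡16 (mod 43); (1|43)=+1, (16|43)=+1; sign (−1)^1·+1^1·+1^1 = -1.
(a,b)_23: α=1, u≡10; β=1, v≡12 (mod 23); (10|23)=-1, (12|23)=+1; sign (−1)^1·-1^1·+1^1 = +1.
(a,b)_5: α=5, u≡1; β=3, v≡1 (mod 5); (1|5)=+1, (1|5)=+1; sign (−1)^0·+1^3·+1^5 = +1.
(a,b)_11: α=2, u≡6; β=2, v≡8 (mod 11); (6|11)=-1, (8|11)=-1; sign (−1)^0·-1^2·-1^2 = +1.
(a,b)_17: α=1, u≡8; β=-1, v≡7 (mod 17); (8|17)=+1, (7|17)=-1; sign (−1)^0·+1^-1·-1^1 = -1.
(a,b)_3: α=-4, u≡2; β=-2, v≡2 (mod 3); (2|3)=-1, (2|3)=-1; sign (−1)^0·-1^-2·-1^-4 = +1.
(a,b)_19: α=1, u≡7; β=-2, v≡7 (mod 19); (7|19)=+1, (7|19)=+1; sign (−1)^0·+1^-2·+1^1 = +1.
(a,b)_7: α=2, u≡1; β=1, v≡1 (mod 7); (1|7)=+1, (1|7)=+1; sign (−1)^0·+1^1·+1^2 = +1.
(a,b)_∞: sgn(-3194470)=−, sgn(588455)=+, so +1.
(a,b)_2: α=-5, β=0; u≡5, v≡7 (mod 8); ε(u)ε(v)=0·1, αω(v)=-5·0, βω(u)=0·1; sum ≡ 0  ⇒  +1.
Ram(-3194470, 588455) = {17, 43}; no ℚ_17-point on the conic.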